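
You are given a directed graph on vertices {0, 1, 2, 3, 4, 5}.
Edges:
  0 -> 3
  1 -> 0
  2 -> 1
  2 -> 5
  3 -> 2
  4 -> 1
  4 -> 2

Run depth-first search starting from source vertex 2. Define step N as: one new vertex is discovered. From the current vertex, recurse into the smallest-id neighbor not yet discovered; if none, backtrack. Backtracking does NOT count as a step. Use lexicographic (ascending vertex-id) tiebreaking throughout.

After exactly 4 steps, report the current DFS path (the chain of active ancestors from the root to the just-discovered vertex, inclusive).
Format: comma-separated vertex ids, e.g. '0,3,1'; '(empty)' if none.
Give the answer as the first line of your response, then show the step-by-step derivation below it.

2,1,0,3

step 1: discover 2; path=2; order=2
step 2: discover 1; path=2>1; order=2,1
step 3: discover 0; path=2>1>0; order=2,1,0
step 4: discover 3; path=2>1>0>3; order=2,1,0,3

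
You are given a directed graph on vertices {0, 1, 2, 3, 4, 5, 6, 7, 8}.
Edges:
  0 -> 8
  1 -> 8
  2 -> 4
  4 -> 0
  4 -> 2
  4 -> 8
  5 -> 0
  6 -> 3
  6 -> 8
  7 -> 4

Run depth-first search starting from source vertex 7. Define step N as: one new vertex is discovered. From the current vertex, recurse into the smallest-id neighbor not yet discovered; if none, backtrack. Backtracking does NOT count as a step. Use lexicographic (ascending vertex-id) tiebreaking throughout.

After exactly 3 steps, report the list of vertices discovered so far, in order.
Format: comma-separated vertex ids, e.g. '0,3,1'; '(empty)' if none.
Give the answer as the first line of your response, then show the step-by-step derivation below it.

7,4,0

step 1: discover 7; path=7; order=7
step 2: discover 4; path=7>4; order=7,4
step 3: discover 0; path=7>4>0; order=7,4,0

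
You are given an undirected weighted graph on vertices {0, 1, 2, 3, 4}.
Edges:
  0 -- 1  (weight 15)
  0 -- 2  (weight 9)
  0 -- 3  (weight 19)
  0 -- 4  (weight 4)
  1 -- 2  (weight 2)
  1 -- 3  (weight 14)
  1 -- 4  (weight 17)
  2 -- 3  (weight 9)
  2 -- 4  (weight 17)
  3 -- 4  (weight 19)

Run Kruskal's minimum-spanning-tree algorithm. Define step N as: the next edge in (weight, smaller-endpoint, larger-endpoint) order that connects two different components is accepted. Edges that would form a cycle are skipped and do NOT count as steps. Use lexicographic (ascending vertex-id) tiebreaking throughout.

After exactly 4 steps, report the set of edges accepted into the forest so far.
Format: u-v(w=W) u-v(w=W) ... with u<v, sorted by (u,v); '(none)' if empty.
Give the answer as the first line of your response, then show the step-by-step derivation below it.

0-2(w=9) 0-4(w=4) 1-2(w=2) 2-3(w=9)

step 1: add edge 1-2 (w=2); MST = {1-2(w=2)}
step 2: add edge 0-4 (w=4); MST = {0-4(w=4) 1-2(w=2)}
step 3: add edge 0-2 (w=9); MST = {0-2(w=9) 0-4(w=4) 1-2(w=2)}
step 4: add edge 2-3 (w=9); MST = {0-2(w=9) 0-4(w=4) 1-2(w=2) 2-3(w=9)}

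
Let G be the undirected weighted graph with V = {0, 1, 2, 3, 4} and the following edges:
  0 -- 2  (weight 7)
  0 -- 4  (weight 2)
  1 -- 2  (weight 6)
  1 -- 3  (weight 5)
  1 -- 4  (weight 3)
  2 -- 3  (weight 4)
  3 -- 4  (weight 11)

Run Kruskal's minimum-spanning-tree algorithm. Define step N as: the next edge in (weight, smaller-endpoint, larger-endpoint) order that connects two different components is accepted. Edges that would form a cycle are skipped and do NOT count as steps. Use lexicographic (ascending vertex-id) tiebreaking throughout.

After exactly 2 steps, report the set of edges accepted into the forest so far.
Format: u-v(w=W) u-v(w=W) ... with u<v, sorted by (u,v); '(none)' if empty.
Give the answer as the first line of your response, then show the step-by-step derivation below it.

0-4(w=2) 1-4(w=3)

step 1: add edge 0-4 (w=2); MST = {0-4(w=2)}
step 2: add edge 1-4 (w=3); MST = {0-4(w=2) 1-4(w=3)}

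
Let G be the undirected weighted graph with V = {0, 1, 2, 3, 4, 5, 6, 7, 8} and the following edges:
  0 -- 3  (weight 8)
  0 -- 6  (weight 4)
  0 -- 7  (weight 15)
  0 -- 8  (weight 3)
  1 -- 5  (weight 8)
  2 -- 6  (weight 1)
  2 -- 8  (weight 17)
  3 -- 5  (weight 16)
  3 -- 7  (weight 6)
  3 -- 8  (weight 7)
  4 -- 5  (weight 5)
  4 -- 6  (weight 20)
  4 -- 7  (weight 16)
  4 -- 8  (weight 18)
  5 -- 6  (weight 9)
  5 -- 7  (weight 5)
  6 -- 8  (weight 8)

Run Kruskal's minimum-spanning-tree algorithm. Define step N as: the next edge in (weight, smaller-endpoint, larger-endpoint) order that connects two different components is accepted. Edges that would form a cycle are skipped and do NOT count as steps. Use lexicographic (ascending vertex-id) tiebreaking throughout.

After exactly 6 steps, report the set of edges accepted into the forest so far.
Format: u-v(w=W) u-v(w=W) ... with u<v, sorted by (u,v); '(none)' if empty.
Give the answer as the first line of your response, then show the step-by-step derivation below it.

0-6(w=4) 0-8(w=3) 2-6(w=1) 3-7(w=6) 4-5(w=5) 5-7(w=5)

step 1: add edge 2-6 (w=1); MST = {2-6(w=1)}
step 2: add edge 0-8 (w=3); MST = {0-8(w=3) 2-6(w=1)}
step 3: add edge 0-6 (w=4); MST = {0-6(w=4) 0-8(w=3) 2-6(w=1)}
step 4: add edge 4-5 (w=5); MST = {0-6(w=4) 0-8(w=3) 2-6(w=1) 4-5(w=5)}
step 5: add edge 5-7 (w=5); MST = {0-6(w=4) 0-8(w=3) 2-6(w=1) 4-5(w=5) 5-7(w=5)}
step 6: add edge 3-7 (w=6); MST = {0-6(w=4) 0-8(w=3) 2-6(w=1) 3-7(w=6) 4-5(w=5) 5-7(w=5)}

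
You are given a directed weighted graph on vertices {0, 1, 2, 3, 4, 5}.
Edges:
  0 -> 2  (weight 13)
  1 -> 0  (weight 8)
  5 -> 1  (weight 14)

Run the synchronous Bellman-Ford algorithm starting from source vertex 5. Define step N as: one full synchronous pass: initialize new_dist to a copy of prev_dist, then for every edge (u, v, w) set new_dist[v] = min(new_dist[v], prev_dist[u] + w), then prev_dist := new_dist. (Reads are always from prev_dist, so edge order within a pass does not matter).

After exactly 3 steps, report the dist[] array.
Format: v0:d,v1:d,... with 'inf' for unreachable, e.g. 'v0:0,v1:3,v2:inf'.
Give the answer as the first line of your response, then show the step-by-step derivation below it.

v0:22,v1:14,v2:35,v3:inf,v4:inf,v5:0

step 1: dist = v0:inf,v1:14,v2:inf,v3:inf,v4:inf,v5:0
step 2: dist = v0:22,v1:14,v2:inf,v3:inf,v4:inf,v5:0
step 3: dist = v0:22,v1:14,v2:35,v3:inf,v4:inf,v5:0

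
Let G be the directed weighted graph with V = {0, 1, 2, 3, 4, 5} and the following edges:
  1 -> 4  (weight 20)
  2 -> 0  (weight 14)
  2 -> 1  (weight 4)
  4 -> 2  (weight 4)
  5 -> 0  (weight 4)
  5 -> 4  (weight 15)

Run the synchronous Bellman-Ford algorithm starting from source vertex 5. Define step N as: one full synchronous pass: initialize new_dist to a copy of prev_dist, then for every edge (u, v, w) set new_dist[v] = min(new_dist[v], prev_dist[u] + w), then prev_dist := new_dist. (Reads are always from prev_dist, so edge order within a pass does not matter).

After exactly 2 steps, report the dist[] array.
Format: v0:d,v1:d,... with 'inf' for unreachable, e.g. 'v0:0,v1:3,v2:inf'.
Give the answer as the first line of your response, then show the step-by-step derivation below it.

v0:4,v1:inf,v2:19,v3:inf,v4:15,v5:0

step 1: dist = v0:4,v1:inf,v2:inf,v3:inf,v4:15,v5:0
step 2: dist = v0:4,v1:inf,v2:19,v3:inf,v4:15,v5:0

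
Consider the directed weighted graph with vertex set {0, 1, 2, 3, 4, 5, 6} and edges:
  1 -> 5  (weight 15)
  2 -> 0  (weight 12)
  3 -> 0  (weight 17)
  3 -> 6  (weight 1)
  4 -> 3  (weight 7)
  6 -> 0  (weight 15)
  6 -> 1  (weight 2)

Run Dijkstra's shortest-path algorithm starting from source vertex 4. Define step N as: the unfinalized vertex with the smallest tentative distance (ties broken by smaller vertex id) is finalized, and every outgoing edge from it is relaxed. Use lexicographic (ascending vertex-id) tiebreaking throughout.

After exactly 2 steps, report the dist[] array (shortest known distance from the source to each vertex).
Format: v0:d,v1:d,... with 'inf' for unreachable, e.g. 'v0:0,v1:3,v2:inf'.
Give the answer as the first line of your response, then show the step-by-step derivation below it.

v0:24,v1:inf,v2:inf,v3:7,v4:0,v5:inf,v6:8

step 1: dist = v0:inf,v1:inf,v2:inf,v3:7,v4:0,v5:inf,v6:inf
step 2: dist = v0:24,v1:inf,v2:inf,v3:7,v4:0,v5:inf,v6:8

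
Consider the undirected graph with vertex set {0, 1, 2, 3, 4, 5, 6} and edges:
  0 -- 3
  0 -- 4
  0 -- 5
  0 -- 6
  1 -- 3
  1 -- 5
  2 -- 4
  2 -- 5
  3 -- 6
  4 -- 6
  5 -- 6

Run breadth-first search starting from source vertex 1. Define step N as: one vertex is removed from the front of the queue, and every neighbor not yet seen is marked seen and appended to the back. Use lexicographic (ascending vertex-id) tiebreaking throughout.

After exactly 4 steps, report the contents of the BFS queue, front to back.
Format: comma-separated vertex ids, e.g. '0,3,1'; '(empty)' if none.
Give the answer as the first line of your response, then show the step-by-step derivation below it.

6,2,4

step 1: dequeue 1; queue=[3,5]; order=1
step 2: dequeue 3; queue=[5,0,6]; order=1,3
step 3: dequeue 5; queue=[0,6,2]; order=1,3,5
step 4: dequeue 0; queue=[6,2,4]; order=1,3,5,0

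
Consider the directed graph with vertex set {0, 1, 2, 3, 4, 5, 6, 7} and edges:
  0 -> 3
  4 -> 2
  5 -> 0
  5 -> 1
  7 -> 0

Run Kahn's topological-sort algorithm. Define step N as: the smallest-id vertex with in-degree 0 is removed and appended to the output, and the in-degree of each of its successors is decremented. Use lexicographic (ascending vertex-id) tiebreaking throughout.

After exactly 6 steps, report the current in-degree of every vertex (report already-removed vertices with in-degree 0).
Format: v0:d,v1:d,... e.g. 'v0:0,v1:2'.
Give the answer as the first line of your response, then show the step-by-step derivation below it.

v0:0,v1:0,v2:0,v3:1,v4:0,v5:0,v6:0,v7:0

step 1: output 4; order=[4]; indeg=(2,1,0,1,0,0,0,0)
step 2: output 2; order=[4,2]; indeg=(2,1,0,1,0,0,0,0)
step 3: output 5; order=[4,2,5]; indeg=(1,0,0,1,0,0,0,0)
step 4: output 1; order=[4,2,5,1]; indeg=(1,0,0,1,0,0,0,0)
step 5: output 6; order=[4,2,5,1,6]; indeg=(1,0,0,1,0,0,0,0)
step 6: output 7; order=[4,2,5,1,6,7]; indeg=(0,0,0,1,0,0,0,0)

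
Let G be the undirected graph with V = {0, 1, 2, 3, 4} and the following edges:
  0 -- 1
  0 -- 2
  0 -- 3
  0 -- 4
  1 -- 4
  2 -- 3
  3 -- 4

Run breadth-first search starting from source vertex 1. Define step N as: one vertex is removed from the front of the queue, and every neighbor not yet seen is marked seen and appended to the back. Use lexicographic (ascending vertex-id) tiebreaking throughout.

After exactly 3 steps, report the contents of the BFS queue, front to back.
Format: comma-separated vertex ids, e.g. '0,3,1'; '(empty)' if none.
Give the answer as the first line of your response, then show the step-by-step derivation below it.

2,3

step 1: dequeue 1; queue=[0,4]; order=1
step 2: dequeue 0; queue=[4,2,3]; order=1,0
step 3: dequeue 4; queue=[2,3]; order=1,0,4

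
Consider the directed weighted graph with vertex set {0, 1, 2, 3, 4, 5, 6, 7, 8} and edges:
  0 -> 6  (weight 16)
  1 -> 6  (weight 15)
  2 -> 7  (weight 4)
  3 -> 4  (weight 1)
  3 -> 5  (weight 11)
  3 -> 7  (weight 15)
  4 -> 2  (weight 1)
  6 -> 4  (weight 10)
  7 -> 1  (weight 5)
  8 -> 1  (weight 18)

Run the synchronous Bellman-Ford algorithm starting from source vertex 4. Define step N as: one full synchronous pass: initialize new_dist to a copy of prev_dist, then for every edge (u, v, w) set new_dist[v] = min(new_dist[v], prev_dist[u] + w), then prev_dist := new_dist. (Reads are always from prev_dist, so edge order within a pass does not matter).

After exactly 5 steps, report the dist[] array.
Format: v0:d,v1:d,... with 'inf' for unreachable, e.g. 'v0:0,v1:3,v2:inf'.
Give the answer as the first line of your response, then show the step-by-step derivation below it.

v0:inf,v1:10,v2:1,v3:inf,v4:0,v5:inf,v6:25,v7:5,v8:inf

step 1: dist = v0:inf,v1:inf,v2:1,v3:inf,v4:0,v5:inf,v6:inf,v7:inf,v8:inf
step 2: dist = v0:inf,v1:inf,v2:1,v3:inf,v4:0,v5:inf,v6:inf,v7:5,v8:inf
step 3: dist = v0:inf,v1:10,v2:1,v3:inf,v4:0,v5:inf,v6:inf,v7:5,v8:inf
step 4: dist = v0:inf,v1:10,v2:1,v3:inf,v4:0,v5:inf,v6:25,v7:5,v8:inf
step 5: dist = v0:inf,v1:10,v2:1,v3:inf,v4:0,v5:inf,v6:25,v7:5,v8:inf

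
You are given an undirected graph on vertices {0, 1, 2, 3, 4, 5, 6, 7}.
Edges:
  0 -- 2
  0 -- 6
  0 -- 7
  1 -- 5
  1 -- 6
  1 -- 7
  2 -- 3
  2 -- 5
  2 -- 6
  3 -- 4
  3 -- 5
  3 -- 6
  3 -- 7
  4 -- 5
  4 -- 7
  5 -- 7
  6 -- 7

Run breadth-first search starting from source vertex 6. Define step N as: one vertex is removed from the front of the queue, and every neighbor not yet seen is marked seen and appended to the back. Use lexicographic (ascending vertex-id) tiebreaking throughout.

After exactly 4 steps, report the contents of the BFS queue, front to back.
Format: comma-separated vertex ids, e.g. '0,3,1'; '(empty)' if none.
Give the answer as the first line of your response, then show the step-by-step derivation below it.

3,7,5

step 1: dequeue 6; queue=[0,1,2,3,7]; order=6
step 2: dequeue 0; queue=[1,2,3,7]; order=6,0
step 3: dequeue 1; queue=[2,3,7,5]; order=6,0,1
step 4: dequeue 2; queue=[3,7,5]; order=6,0,1,2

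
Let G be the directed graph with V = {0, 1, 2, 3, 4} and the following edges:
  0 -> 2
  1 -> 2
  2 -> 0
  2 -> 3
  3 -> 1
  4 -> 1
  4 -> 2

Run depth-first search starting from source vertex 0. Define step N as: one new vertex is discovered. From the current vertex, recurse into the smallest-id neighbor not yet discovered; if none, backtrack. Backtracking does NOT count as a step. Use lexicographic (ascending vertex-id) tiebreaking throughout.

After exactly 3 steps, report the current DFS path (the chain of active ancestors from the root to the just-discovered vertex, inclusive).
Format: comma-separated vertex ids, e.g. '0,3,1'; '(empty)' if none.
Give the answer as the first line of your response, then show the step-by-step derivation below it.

0,2,3

step 1: discover 0; path=0; order=0
step 2: discover 2; path=0>2; order=0,2
step 3: discover 3; path=0>2>3; order=0,2,3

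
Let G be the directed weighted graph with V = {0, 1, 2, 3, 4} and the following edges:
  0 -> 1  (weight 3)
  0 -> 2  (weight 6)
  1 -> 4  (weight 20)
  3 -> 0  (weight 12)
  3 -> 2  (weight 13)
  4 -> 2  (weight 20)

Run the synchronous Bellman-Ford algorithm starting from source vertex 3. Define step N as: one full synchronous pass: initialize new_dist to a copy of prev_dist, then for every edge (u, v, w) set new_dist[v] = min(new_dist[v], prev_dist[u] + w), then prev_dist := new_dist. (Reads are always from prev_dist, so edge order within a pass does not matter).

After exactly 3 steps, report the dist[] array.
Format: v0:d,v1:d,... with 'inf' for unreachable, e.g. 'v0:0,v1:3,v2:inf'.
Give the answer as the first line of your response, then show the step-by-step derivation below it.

v0:12,v1:15,v2:13,v3:0,v4:35

step 1: dist = v0:12,v1:inf,v2:13,v3:0,v4:inf
step 2: dist = v0:12,v1:15,v2:13,v3:0,v4:inf
step 3: dist = v0:12,v1:15,v2:13,v3:0,v4:35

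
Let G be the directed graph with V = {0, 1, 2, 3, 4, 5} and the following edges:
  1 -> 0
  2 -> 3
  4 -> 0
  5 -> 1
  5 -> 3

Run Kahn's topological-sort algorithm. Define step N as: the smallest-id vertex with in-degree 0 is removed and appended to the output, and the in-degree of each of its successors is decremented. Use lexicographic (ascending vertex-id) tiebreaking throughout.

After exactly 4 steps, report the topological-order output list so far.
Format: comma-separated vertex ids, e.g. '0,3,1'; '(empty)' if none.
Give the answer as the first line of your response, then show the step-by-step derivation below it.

2,4,5,1

step 1: output 2; order=[2]; indeg=(2,1,0,1,0,0)
step 2: output 4; order=[2,4]; indeg=(1,1,0,1,0,0)
step 3: output 5; order=[2,4,5]; indeg=(1,0,0,0,0,0)
step 4: output 1; order=[2,4,5,1]; indeg=(0,0,0,0,0,0)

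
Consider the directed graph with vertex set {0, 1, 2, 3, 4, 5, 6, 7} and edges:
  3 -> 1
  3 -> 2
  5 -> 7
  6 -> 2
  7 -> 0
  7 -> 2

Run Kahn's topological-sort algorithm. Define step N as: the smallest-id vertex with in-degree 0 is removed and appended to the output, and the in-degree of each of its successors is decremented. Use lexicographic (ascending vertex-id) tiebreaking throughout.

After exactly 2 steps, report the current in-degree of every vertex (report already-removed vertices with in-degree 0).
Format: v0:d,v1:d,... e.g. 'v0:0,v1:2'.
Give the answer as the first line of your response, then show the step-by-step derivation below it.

v0:1,v1:0,v2:2,v3:0,v4:0,v5:0,v6:0,v7:1

step 1: output 3; order=[3]; indeg=(1,0,2,0,0,0,0,1)
step 2: output 1; order=[3,1]; indeg=(1,0,2,0,0,0,0,1)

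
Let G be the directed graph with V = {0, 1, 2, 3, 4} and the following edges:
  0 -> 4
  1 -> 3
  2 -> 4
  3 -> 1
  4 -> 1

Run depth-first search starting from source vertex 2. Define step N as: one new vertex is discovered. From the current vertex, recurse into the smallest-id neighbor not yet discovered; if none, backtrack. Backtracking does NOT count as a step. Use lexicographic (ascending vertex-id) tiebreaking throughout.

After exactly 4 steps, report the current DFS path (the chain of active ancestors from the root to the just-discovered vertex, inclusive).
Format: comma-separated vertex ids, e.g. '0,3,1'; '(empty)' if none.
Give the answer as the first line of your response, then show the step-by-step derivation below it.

2,4,1,3

step 1: discover 2; path=2; order=2
step 2: discover 4; path=2>4; order=2,4
step 3: discover 1; path=2>4>1; order=2,4,1
step 4: discover 3; path=2>4>1>3; order=2,4,1,3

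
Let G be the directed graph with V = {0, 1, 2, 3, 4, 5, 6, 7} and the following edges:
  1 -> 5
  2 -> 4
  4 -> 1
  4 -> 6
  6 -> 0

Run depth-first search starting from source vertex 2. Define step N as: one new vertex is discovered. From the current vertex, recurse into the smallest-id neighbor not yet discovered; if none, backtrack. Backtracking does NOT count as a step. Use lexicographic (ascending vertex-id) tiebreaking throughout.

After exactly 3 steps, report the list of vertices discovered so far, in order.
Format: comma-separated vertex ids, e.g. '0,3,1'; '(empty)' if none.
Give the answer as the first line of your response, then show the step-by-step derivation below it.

2,4,1

step 1: discover 2; path=2; order=2
step 2: discover 4; path=2>4; order=2,4
step 3: discover 1; path=2>4>1; order=2,4,1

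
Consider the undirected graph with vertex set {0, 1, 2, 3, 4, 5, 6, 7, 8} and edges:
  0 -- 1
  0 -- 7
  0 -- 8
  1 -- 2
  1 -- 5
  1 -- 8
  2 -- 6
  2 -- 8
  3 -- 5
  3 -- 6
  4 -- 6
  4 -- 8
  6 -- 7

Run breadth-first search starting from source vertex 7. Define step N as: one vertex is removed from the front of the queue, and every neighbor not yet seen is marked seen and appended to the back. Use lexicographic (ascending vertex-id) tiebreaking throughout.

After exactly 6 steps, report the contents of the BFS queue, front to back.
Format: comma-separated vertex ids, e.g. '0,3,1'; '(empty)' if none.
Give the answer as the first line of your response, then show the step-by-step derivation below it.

3,4,5

step 1: dequeue 7; queue=[0,6]; order=7
step 2: dequeue 0; queue=[6,1,8]; order=7,0
step 3: dequeue 6; queue=[1,8,2,3,4]; order=7,0,6
step 4: dequeue 1; queue=[8,2,3,4,5]; order=7,0,6,1
step 5: dequeue 8; queue=[2,3,4,5]; order=7,0,6,1,8
step 6: dequeue 2; queue=[3,4,5]; order=7,0,6,1,8,2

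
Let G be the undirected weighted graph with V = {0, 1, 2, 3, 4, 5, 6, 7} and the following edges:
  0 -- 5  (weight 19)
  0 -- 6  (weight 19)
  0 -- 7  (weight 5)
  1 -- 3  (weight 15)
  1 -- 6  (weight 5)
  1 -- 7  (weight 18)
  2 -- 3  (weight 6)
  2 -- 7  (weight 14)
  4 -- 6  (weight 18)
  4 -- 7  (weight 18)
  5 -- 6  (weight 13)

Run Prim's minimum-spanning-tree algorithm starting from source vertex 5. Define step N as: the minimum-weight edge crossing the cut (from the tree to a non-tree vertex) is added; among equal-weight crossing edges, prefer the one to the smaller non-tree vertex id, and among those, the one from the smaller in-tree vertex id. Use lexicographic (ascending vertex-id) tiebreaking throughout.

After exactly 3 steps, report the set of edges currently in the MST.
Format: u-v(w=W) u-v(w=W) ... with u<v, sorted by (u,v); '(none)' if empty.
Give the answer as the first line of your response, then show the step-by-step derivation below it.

1-3(w=15) 1-6(w=5) 5-6(w=13)

step 1: add edge 5-6 (w=13); MST = {5-6(w=13)}
step 2: add edge 1-6 (w=5); MST = {1-6(w=5) 5-6(w=13)}
step 3: add edge 1-3 (w=15); MST = {1-3(w=15) 1-6(w=5) 5-6(w=13)}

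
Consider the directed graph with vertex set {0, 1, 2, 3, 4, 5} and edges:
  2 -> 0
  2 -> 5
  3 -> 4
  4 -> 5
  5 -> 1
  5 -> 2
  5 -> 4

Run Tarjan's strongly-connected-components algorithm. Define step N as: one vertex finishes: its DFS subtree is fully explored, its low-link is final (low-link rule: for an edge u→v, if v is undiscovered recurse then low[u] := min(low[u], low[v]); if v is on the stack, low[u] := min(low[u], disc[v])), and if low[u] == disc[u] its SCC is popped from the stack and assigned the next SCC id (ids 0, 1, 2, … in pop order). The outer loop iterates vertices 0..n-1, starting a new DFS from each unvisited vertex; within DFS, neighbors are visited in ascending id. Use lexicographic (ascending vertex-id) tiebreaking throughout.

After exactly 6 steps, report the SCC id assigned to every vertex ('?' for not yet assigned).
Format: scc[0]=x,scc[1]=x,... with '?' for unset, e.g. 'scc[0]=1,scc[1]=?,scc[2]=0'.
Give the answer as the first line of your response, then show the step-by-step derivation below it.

scc[0]=0,scc[1]=1,scc[2]=2,scc[3]=3,scc[4]=2,scc[5]=2

step 1: low=(low[0]=0,low[1]=?,low[2]=?,low[3]=?,low[4]=?,low[5]=?); scc=(scc[0]=0,scc[1]=?,scc[2]=?,scc[3]=?,scc[4]=?,scc[5]=?)
step 2: low=(low[0]=0,low[1]=1,low[2]=?,low[3]=?,low[4]=?,low[5]=?); scc=(scc[0]=0,scc[1]=1,scc[2]=?,scc[3]=?,scc[4]=?,scc[5]=?)
step 3: low=(low[0]=0,low[1]=1,low[2]=2,low[3]=?,low[4]=3,low[5]=2); scc=(scc[0]=0,scc[1]=1,scc[2]=?,scc[3]=?,scc[4]=?,scc[5]=?)
step 4: low=(low[0]=0,low[1]=1,low[2]=2,low[3]=?,low[4]=3,low[5]=2); scc=(scc[0]=0,scc[1]=1,scc[2]=?,scc[3]=?,scc[4]=?,scc[5]=?)
step 5: low=(low[0]=0,low[1]=1,low[2]=2,low[3]=?,low[4]=3,low[5]=2); scc=(scc[0]=0,scc[1]=1,scc[2]=2,scc[3]=?,scc[4]=2,scc[5]=2)
step 6: low=(low[0]=0,low[1]=1,low[2]=2,low[3]=5,low[4]=3,low[5]=2); scc=(scc[0]=0,scc[1]=1,scc[2]=2,scc[3]=3,scc[4]=2,scc[5]=2)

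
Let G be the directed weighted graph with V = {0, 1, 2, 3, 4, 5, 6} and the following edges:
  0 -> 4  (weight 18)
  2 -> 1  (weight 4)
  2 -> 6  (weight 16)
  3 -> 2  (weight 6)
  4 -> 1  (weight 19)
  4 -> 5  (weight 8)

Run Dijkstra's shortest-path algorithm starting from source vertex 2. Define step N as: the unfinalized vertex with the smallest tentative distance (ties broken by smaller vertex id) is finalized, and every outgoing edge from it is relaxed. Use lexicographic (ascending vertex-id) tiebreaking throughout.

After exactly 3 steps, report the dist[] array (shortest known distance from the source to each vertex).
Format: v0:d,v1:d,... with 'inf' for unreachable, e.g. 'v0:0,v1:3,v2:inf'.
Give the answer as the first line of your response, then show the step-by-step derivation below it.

v0:inf,v1:4,v2:0,v3:inf,v4:inf,v5:inf,v6:16

step 1: dist = v0:inf,v1:4,v2:0,v3:inf,v4:inf,v5:inf,v6:16
step 2: dist = v0:inf,v1:4,v2:0,v3:inf,v4:inf,v5:inf,v6:16
step 3: dist = v0:inf,v1:4,v2:0,v3:inf,v4:inf,v5:inf,v6:16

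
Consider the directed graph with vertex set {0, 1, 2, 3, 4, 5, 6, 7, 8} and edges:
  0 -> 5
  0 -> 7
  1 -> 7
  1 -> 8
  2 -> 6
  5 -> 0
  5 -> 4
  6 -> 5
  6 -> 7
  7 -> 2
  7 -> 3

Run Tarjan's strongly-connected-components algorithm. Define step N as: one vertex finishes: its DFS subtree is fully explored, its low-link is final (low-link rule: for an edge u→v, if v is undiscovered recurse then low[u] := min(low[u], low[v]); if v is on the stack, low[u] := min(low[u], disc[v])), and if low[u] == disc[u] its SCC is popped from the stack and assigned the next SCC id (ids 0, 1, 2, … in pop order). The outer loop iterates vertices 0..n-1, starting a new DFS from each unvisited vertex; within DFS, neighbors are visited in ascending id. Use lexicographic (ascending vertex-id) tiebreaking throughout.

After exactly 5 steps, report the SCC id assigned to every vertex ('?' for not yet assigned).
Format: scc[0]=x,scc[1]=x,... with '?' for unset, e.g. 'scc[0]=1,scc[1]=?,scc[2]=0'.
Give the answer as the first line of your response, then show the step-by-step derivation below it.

scc[0]=?,scc[1]=?,scc[2]=?,scc[3]=1,scc[4]=0,scc[5]=?,scc[6]=?,scc[7]=?,scc[8]=?

step 1: low=(low[0]=0,low[1]=?,low[2]=?,low[3]=?,low[4]=2,low[5]=0,low[6]=?,low[7]=?,low[8]=?); scc=(scc[0]=?,scc[1]=?,scc[2]=?,scc[3]=?,scc[4]=0,scc[5]=?,scc[6]=?,scc[7]=?,scc[8]=?)
step 2: low=(low[0]=0,low[1]=?,low[2]=?,low[3]=?,low[4]=2,low[5]=0,low[6]=?,low[7]=?,low[8]=?); scc=(scc[0]=?,scc[1]=?,scc[2]=?,scc[3]=?,scc[4]=0,scc[5]=?,scc[6]=?,scc[7]=?,scc[8]=?)
step 3: low=(low[0]=0,low[1]=?,low[2]=4,low[3]=?,low[4]=2,low[5]=0,low[6]=1,low[7]=3,low[8]=?); scc=(scc[0]=?,scc[1]=?,scc[2]=?,scc[3]=?,scc[4]=0,scc[5]=?,scc[6]=?,scc[7]=?,scc[8]=?)
step 4: low=(low[0]=0,low[1]=?,low[2]=1,low[3]=?,low[4]=2,low[5]=0,low[6]=1,low[7]=3,low[8]=?); scc=(scc[0]=?,scc[1]=?,scc[2]=?,scc[3]=?,scc[4]=0,scc[5]=?,scc[6]=?,scc[7]=?,scc[8]=?)
step 5: low=(low[0]=0,low[1]=?,low[2]=1,low[3]=6,low[4]=2,low[5]=0,low[6]=1,low[7]=1,low[8]=?); scc=(scc[0]=?,scc[1]=?,scc[2]=?,scc[3]=1,scc[4]=0,scc[5]=?,scc[6]=?,scc[7]=?,scc[8]=?)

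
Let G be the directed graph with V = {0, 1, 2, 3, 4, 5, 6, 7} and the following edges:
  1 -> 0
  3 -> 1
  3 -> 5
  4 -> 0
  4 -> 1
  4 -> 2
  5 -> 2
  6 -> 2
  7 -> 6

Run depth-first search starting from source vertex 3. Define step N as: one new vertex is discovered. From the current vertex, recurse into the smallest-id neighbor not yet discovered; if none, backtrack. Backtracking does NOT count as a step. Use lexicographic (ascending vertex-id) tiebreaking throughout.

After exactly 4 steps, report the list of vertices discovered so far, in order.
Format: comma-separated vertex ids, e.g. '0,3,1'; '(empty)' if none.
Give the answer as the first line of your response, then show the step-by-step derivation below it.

3,1,0,5

step 1: discover 3; path=3; order=3
step 2: discover 1; path=3>1; order=3,1
step 3: discover 0; path=3>1>0; order=3,1,0
step 4: discover 5; path=3>5; order=3,1,0,5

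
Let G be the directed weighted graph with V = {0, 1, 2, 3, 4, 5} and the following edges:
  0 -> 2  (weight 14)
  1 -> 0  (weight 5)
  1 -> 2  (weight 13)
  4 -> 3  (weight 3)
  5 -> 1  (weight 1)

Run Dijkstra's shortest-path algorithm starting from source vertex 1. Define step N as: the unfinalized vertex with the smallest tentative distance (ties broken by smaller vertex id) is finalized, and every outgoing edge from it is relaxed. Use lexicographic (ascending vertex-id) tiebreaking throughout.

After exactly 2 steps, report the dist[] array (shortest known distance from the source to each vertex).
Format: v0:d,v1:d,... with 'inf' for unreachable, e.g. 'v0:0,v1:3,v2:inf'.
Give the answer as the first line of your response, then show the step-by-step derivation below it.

v0:5,v1:0,v2:13,v3:inf,v4:inf,v5:inf

step 1: dist = v0:5,v1:0,v2:13,v3:inf,v4:inf,v5:inf
step 2: dist = v0:5,v1:0,v2:13,v3:inf,v4:inf,v5:inf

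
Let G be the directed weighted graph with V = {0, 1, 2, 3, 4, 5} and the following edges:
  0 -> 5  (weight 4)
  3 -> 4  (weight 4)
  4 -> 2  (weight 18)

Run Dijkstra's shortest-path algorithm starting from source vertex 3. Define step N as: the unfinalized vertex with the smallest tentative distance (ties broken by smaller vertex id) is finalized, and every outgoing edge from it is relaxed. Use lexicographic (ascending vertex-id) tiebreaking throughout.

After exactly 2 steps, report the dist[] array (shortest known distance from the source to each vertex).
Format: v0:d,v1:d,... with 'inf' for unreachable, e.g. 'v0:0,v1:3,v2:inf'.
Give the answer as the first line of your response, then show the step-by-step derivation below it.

v0:inf,v1:inf,v2:22,v3:0,v4:4,v5:inf

step 1: dist = v0:inf,v1:inf,v2:inf,v3:0,v4:4,v5:inf
step 2: dist = v0:inf,v1:inf,v2:22,v3:0,v4:4,v5:inf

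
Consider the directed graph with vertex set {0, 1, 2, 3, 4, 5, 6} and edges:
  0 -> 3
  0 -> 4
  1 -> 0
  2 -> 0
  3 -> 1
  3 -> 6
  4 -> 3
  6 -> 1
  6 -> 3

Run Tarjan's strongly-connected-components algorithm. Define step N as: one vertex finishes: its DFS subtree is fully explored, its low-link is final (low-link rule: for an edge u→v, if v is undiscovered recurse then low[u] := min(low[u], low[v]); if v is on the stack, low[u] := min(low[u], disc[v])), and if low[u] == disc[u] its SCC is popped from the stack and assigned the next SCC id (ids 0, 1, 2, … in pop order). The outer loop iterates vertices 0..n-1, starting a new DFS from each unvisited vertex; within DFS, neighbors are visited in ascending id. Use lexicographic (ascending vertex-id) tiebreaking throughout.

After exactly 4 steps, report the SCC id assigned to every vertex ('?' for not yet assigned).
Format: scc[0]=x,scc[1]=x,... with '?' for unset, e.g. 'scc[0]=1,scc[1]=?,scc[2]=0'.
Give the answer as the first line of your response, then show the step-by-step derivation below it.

scc[0]=?,scc[1]=?,scc[2]=?,scc[3]=?,scc[4]=?,scc[5]=?,scc[6]=?

step 1: low=(low[0]=0,low[1]=0,low[2]=?,low[3]=1,low[4]=?,low[5]=?,low[6]=?); scc=(scc[0]=?,scc[1]=?,scc[2]=?,scc[3]=?,scc[4]=?,scc[5]=?,scc[6]=?)
step 2: low=(low[0]=0,low[1]=0,low[2]=?,low[3]=0,low[4]=?,low[5]=?,low[6]=1); scc=(scc[0]=?,scc[1]=?,scc[2]=?,scc[3]=?,scc[4]=?,scc[5]=?,scc[6]=?)
step 3: low=(low[0]=0,low[1]=0,low[2]=?,low[3]=0,low[4]=?,low[5]=?,low[6]=1); scc=(scc[0]=?,scc[1]=?,scc[2]=?,scc[3]=?,scc[4]=?,scc[5]=?,scc[6]=?)
step 4: low=(low[0]=0,low[1]=0,low[2]=?,low[3]=0,low[4]=1,low[5]=?,low[6]=1); scc=(scc[0]=?,scc[1]=?,scc[2]=?,scc[3]=?,scc[4]=?,scc[5]=?,scc[6]=?)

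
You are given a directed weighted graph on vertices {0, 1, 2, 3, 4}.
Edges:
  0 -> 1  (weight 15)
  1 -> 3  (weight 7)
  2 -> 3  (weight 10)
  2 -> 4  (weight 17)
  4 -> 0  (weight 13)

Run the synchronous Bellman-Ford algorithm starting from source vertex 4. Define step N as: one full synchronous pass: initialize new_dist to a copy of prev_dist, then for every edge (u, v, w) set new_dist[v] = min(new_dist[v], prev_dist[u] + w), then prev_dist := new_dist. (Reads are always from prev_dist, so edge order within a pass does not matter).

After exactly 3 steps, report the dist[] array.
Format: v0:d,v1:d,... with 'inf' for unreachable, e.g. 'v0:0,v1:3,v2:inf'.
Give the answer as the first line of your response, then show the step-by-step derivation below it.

v0:13,v1:28,v2:inf,v3:35,v4:0

step 1: dist = v0:13,v1:inf,v2:inf,v3:inf,v4:0
step 2: dist = v0:13,v1:28,v2:inf,v3:inf,v4:0
step 3: dist = v0:13,v1:28,v2:inf,v3:35,v4:0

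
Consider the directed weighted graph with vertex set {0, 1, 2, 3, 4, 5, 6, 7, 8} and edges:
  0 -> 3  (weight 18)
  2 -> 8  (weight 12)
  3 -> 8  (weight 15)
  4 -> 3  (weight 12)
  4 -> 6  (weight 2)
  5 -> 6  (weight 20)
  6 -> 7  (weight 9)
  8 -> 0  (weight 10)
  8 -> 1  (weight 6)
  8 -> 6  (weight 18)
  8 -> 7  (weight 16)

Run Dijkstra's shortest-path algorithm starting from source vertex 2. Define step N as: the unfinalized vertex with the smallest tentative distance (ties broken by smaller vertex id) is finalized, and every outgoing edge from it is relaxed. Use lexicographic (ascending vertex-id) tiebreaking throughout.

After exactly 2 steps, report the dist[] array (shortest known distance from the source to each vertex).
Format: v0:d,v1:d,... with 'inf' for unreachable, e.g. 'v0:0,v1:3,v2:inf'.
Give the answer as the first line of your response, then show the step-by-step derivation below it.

v0:22,v1:18,v2:0,v3:inf,v4:inf,v5:inf,v6:30,v7:28,v8:12

step 1: dist = v0:inf,v1:inf,v2:0,v3:inf,v4:inf,v5:inf,v6:inf,v7:inf,v8:12
step 2: dist = v0:22,v1:18,v2:0,v3:inf,v4:inf,v5:inf,v6:30,v7:28,v8:12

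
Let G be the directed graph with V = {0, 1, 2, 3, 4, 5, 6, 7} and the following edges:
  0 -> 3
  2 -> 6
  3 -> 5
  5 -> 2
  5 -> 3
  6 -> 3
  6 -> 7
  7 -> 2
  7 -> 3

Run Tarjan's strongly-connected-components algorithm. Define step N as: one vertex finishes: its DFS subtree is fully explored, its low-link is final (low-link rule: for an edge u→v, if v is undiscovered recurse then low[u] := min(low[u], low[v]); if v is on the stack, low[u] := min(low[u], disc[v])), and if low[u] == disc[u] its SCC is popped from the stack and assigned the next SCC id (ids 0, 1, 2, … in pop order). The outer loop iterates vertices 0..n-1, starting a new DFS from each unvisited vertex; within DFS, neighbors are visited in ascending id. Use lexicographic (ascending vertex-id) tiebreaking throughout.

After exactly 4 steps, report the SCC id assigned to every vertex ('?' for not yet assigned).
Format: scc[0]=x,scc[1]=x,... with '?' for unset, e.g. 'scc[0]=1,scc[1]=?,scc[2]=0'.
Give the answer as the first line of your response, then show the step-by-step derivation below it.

scc[0]=?,scc[1]=?,scc[2]=?,scc[3]=?,scc[4]=?,scc[5]=?,scc[6]=?,scc[7]=?

step 1: low=(low[0]=0,low[1]=?,low[2]=3,low[3]=1,low[4]=?,low[5]=2,low[6]=1,low[7]=1); scc=(scc[0]=?,scc[1]=?,scc[2]=?,scc[3]=?,scc[4]=?,scc[5]=?,scc[6]=?,scc[7]=?)
step 2: low=(low[0]=0,low[1]=?,low[2]=3,low[3]=1,low[4]=?,low[5]=2,low[6]=1,low[7]=1); scc=(scc[0]=?,scc[1]=?,scc[2]=?,scc[3]=?,scc[4]=?,scc[5]=?,scc[6]=?,scc[7]=?)
step 3: low=(low[0]=0,low[1]=?,low[2]=1,low[3]=1,low[4]=?,low[5]=2,low[6]=1,low[7]=1); scc=(scc[0]=?,scc[1]=?,scc[2]=?,scc[3]=?,scc[4]=?,scc[5]=?,scc[6]=?,scc[7]=?)
step 4: low=(low[0]=0,low[1]=?,low[2]=1,low[3]=1,low[4]=?,low[5]=1,low[6]=1,low[7]=1); scc=(scc[0]=?,scc[1]=?,scc[2]=?,scc[3]=?,scc[4]=?,scc[5]=?,scc[6]=?,scc[7]=?)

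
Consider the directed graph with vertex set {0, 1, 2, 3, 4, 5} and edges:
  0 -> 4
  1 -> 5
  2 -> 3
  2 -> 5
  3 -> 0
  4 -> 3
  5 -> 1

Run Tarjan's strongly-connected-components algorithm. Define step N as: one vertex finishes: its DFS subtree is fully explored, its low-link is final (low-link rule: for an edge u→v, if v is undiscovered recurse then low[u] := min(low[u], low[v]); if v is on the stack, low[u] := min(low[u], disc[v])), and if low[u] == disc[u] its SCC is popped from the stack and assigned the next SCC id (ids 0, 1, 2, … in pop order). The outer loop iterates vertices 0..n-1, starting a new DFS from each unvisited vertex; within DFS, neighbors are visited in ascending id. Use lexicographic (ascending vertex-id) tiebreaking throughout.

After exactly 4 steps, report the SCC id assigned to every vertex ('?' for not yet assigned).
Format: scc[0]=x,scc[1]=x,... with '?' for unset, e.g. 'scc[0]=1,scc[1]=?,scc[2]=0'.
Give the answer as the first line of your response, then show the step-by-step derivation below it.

scc[0]=0,scc[1]=?,scc[2]=?,scc[3]=0,scc[4]=0,scc[5]=?

step 1: low=(low[0]=0,low[1]=?,low[2]=?,low[3]=0,low[4]=1,low[5]=?); scc=(scc[0]=?,scc[1]=?,scc[2]=?,scc[3]=?,scc[4]=?,scc[5]=?)
step 2: low=(low[0]=0,low[1]=?,low[2]=?,low[3]=0,low[4]=0,low[5]=?); scc=(scc[0]=?,scc[1]=?,scc[2]=?,scc[3]=?,scc[4]=?,scc[5]=?)
step 3: low=(low[0]=0,low[1]=?,low[2]=?,low[3]=0,low[4]=0,low[5]=?); scc=(scc[0]=0,scc[1]=?,scc[2]=?,scc[3]=0,scc[4]=0,scc[5]=?)
step 4: low=(low[0]=0,low[1]=3,low[2]=?,low[3]=0,low[4]=0,low[5]=3); scc=(scc[0]=0,scc[1]=?,scc[2]=?,scc[3]=0,scc[4]=0,scc[5]=?)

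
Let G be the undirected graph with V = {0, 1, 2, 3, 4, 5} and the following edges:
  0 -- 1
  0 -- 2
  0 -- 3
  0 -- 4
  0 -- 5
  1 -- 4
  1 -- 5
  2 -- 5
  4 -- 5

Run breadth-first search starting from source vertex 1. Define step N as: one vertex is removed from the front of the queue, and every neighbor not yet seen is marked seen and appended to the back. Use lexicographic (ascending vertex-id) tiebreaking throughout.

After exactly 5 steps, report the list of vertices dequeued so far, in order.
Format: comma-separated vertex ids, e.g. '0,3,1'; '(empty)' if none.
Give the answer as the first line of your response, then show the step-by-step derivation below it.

1,0,4,5,2

step 1: dequeue 1; queue=[0,4,5]; order=1
step 2: dequeue 0; queue=[4,5,2,3]; order=1,0
step 3: dequeue 4; queue=[5,2,3]; order=1,0,4
step 4: dequeue 5; queue=[2,3]; order=1,0,4,5
step 5: dequeue 2; queue=[3]; order=1,0,4,5,2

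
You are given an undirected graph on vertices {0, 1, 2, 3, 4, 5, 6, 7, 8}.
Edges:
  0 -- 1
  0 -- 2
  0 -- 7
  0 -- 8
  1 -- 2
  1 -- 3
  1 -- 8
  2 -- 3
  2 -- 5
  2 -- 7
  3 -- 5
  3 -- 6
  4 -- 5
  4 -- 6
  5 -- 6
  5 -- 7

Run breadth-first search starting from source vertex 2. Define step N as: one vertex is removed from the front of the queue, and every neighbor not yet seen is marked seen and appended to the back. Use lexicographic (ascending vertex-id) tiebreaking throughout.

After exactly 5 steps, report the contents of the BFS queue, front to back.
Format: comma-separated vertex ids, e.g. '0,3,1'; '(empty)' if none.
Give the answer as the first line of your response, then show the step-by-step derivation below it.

7,8,6,4

step 1: dequeue 2; queue=[0,1,3,5,7]; order=2
step 2: dequeue 0; queue=[1,3,5,7,8]; order=2,0
step 3: dequeue 1; queue=[3,5,7,8]; order=2,0,1
step 4: dequeue 3; queue=[5,7,8,6]; order=2,0,1,3
step 5: dequeue 5; queue=[7,8,6,4]; order=2,0,1,3,5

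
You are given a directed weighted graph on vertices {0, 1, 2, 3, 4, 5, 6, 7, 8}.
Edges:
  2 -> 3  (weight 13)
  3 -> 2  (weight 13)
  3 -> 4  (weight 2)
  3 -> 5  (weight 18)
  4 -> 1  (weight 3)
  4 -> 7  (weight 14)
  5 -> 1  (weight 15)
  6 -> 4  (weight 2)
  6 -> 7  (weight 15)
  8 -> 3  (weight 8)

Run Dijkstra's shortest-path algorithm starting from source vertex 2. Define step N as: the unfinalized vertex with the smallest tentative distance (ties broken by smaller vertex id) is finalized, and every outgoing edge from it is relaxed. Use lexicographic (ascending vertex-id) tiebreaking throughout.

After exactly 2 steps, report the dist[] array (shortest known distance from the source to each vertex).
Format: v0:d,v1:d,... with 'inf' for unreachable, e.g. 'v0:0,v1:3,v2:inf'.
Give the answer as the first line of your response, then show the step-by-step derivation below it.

v0:inf,v1:inf,v2:0,v3:13,v4:15,v5:31,v6:inf,v7:inf,v8:inf

step 1: dist = v0:inf,v1:inf,v2:0,v3:13,v4:inf,v5:inf,v6:inf,v7:inf,v8:inf
step 2: dist = v0:inf,v1:inf,v2:0,v3:13,v4:15,v5:31,v6:inf,v7:inf,v8:inf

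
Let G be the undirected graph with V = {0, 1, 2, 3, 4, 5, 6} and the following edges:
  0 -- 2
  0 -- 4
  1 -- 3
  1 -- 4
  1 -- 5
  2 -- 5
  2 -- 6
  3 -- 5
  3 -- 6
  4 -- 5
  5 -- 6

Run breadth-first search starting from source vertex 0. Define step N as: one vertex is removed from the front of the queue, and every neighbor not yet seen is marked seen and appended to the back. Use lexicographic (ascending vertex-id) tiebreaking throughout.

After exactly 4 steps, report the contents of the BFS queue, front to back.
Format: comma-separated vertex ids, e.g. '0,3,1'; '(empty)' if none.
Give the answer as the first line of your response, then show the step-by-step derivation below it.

6,1,3

step 1: dequeue 0; queue=[2,4]; order=0
step 2: dequeue 2; queue=[4,5,6]; order=0,2
step 3: dequeue 4; queue=[5,6,1]; order=0,2,4
step 4: dequeue 5; queue=[6,1,3]; order=0,2,4,5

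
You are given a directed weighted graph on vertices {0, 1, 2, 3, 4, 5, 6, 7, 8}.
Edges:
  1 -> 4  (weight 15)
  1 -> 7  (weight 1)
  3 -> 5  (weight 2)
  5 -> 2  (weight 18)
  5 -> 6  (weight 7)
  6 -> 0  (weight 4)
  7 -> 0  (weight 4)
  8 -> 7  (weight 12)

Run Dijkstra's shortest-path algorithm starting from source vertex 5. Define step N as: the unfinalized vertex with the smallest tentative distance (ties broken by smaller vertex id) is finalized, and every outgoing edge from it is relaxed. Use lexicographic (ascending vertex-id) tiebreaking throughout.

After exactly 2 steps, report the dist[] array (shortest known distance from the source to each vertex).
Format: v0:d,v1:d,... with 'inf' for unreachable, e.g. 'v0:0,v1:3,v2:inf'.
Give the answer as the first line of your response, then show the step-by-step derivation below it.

v0:11,v1:inf,v2:18,v3:inf,v4:inf,v5:0,v6:7,v7:inf,v8:inf

step 1: dist = v0:inf,v1:inf,v2:18,v3:inf,v4:inf,v5:0,v6:7,v7:inf,v8:inf
step 2: dist = v0:11,v1:inf,v2:18,v3:inf,v4:inf,v5:0,v6:7,v7:inf,v8:inf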